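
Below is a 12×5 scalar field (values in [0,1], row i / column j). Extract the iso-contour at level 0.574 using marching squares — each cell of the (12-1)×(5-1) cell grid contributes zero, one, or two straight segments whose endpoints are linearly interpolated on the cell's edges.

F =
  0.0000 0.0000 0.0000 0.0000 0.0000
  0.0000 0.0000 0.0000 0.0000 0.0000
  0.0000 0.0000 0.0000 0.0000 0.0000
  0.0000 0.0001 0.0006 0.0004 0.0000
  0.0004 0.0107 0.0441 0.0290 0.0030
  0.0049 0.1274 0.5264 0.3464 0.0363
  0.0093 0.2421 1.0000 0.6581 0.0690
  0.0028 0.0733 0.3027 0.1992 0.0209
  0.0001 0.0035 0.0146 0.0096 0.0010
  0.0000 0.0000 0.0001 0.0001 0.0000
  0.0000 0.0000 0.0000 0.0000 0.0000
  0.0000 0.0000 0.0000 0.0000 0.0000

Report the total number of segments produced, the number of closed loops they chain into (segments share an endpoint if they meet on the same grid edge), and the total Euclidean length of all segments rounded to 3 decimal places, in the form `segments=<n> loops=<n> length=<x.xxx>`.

cell (5,1): code 0100 → (5.101,2.000)–(6.000,1.438)
cell (5,2): code 1100 → (5.730,3.000)–(5.101,2.000)
cell (5,3): code 1000 → (6.000,3.143)–(5.730,3.000)
cell (6,1): code 0010 → (6.000,1.438)–(6.611,2.000)
cell (6,2): code 0011 → (6.611,2.000)–(6.183,3.000)
cell (6,3): code 0001 → (6.183,3.000)–(6.000,3.143)
total: 6 segments, chained into 1 closed loop(s), length Σ = 4.697734

segments=6 loops=1 length=4.698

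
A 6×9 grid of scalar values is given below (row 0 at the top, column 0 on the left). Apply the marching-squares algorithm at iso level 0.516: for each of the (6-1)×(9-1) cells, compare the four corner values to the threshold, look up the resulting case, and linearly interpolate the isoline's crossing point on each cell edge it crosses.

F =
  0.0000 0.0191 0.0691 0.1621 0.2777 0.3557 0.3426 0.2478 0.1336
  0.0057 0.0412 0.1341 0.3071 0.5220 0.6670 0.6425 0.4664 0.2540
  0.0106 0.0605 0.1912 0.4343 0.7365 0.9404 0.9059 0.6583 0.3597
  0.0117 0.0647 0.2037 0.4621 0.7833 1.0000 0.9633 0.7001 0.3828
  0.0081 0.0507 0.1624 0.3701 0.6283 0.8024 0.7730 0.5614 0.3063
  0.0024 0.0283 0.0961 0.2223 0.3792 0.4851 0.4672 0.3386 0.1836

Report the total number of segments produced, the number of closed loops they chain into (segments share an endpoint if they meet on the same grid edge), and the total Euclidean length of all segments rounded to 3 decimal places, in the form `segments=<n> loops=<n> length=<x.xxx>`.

cell (0,3): code 0100 → (0.975,4.000)–(1.000,3.972)
cell (0,4): code 1100 → (0.515,5.000)–(0.975,4.000)
cell (0,5): code 1100 → (0.578,6.000)–(0.515,5.000)
cell (0,6): code 1000 → (1.000,6.718)–(0.578,6.000)
cell (1,3): code 0110 → (1.000,3.972)–(2.000,3.270)
cell (1,6): code 1101 → (1.258,7.000)–(1.000,6.718)
cell (1,7): code 1000 → (2.000,7.477)–(1.258,7.000)
cell (2,3): code 0110 → (2.000,3.270)–(3.000,3.168)
cell (2,7): code 1001 → (3.000,7.580)–(2.000,7.477)
cell (3,3): code 0110 → (3.000,3.168)–(4.000,3.565)
cell (3,7): code 1001 → (4.000,7.178)–(3.000,7.580)
cell (4,3): code 0010 → (4.000,3.565)–(4.451,4.000)
cell (4,4): code 0011 → (4.451,4.000)–(4.903,5.000)
cell (4,5): code 0011 → (4.903,5.000)–(4.840,6.000)
cell (4,6): code 0011 → (4.840,6.000)–(4.204,7.000)
cell (4,7): code 0001 → (4.204,7.000)–(4.000,7.178)
total: 16 segments, chained into 1 closed loop(s), length Σ = 13.804713

segments=16 loops=1 length=13.805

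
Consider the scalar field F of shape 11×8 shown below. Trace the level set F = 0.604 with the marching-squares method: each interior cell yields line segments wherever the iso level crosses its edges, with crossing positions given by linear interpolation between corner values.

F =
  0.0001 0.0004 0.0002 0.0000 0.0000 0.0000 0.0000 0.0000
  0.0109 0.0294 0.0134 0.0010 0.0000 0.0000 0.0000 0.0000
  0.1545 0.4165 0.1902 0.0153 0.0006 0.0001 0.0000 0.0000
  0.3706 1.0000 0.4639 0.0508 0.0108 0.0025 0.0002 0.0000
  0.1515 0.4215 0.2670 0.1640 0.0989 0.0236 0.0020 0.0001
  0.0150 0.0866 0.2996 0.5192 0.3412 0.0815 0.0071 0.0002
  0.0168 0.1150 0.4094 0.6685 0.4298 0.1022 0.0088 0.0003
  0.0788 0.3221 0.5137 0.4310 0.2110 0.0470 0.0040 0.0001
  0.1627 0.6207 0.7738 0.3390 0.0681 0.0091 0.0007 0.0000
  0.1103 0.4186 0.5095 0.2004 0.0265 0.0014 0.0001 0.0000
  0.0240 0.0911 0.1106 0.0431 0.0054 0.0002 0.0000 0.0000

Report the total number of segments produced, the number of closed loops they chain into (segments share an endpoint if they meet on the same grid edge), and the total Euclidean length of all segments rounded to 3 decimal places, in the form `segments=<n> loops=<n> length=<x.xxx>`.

cell (2,0): code 0100 → (2.321,1.000)–(3.000,0.371)
cell (2,1): code 1000 → (3.000,1.739)–(2.321,1.000)
cell (3,0): code 0010 → (3.000,0.371)–(3.685,1.000)
cell (3,1): code 0001 → (3.685,1.000)–(3.000,1.739)
cell (5,2): code 0100 → (5.568,3.000)–(6.000,2.751)
cell (5,3): code 1000 → (6.000,3.270)–(5.568,3.000)
cell (6,2): code 0010 → (6.000,2.751)–(6.272,3.000)
cell (6,3): code 0001 → (6.272,3.000)–(6.000,3.270)
cell (7,0): code 0100 → (7.944,1.000)–(8.000,0.964)
cell (7,1): code 1100 → (7.347,2.000)–(7.944,1.000)
cell (7,2): code 1000 → (8.000,2.391)–(7.347,2.000)
cell (8,0): code 0010 → (8.000,0.964)–(8.083,1.000)
cell (8,1): code 0011 → (8.083,1.000)–(8.642,2.000)
cell (8,2): code 0001 → (8.642,2.000)–(8.000,2.391)
total: 14 segments, chained into 3 closed loop(s), length Σ = 9.605325

segments=14 loops=3 length=9.605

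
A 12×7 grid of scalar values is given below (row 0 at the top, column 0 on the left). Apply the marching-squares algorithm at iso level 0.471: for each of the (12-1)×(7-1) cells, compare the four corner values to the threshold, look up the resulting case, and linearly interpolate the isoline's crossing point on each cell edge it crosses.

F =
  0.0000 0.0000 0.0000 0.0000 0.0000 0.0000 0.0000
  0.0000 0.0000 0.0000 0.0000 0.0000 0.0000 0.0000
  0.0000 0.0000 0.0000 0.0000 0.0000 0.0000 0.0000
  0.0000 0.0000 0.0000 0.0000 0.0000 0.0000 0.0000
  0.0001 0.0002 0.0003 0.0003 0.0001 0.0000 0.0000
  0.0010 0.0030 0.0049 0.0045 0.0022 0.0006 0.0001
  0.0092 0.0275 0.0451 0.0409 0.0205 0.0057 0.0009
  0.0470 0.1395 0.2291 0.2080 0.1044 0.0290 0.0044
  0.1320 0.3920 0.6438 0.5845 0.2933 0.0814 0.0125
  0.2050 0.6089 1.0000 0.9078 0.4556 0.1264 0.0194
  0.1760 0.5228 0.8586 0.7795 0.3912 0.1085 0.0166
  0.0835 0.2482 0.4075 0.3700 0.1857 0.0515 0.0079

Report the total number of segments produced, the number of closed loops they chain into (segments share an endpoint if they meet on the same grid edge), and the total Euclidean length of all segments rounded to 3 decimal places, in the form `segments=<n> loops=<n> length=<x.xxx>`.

cell (7,1): code 0100 → (7.583,2.000)–(8.000,1.314)
cell (7,2): code 1100 → (7.699,3.000)–(7.583,2.000)
cell (7,3): code 1000 → (8.000,3.390)–(7.699,3.000)
cell (8,0): code 0100 → (8.364,1.000)–(9.000,0.659)
cell (8,1): code 1110 → (8.000,1.314)–(8.364,1.000)
cell (8,3): code 1001 → (9.000,3.966)–(8.000,3.390)
cell (9,0): code 0110 → (9.000,0.659)–(10.000,0.851)
cell (9,3): code 1001 → (10.000,3.794)–(9.000,3.966)
cell (10,0): code 0010 → (10.000,0.851)–(10.189,1.000)
cell (10,1): code 0011 → (10.189,1.000)–(10.859,2.000)
cell (10,2): code 0011 → (10.859,2.000)–(10.753,3.000)
cell (10,3): code 0001 → (10.753,3.000)–(10.000,3.794)
total: 12 segments, chained into 1 closed loop(s), length Σ = 10.236686

segments=12 loops=1 length=10.237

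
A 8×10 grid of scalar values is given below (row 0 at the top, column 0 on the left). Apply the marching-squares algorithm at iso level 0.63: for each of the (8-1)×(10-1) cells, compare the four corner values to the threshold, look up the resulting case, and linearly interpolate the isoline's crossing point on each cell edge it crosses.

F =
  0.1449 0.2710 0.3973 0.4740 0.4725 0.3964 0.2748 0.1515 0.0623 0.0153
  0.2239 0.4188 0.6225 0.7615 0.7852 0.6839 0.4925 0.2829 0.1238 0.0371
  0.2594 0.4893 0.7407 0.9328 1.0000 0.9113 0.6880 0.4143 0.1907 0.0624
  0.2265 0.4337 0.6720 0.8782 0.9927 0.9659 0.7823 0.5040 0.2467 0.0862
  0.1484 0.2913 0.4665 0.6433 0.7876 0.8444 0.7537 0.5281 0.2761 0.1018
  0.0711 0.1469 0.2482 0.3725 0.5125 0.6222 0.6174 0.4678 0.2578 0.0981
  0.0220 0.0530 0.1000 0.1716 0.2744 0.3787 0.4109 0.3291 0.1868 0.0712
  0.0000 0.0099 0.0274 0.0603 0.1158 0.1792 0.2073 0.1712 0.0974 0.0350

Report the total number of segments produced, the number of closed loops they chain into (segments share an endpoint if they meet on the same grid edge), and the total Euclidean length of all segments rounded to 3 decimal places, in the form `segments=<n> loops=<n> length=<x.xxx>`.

cell (0,2): code 0100 → (0.543,3.000)–(1.000,2.054)
cell (0,3): code 1100 → (0.504,4.000)–(0.543,3.000)
cell (0,4): code 1100 → (0.813,5.000)–(0.504,4.000)
cell (0,5): code 1000 → (1.000,5.282)–(0.813,5.000)
cell (1,1): code 0100 → (1.063,2.000)–(2.000,1.560)
cell (1,2): code 1110 → (1.000,2.054)–(1.063,2.000)
cell (1,5): code 1101 → (1.703,6.000)–(1.000,5.282)
cell (1,6): code 1000 → (2.000,6.212)–(1.703,6.000)
cell (2,1): code 0110 → (2.000,1.560)–(3.000,1.824)
cell (2,6): code 1001 → (3.000,6.547)–(2.000,6.212)
cell (3,1): code 0010 → (3.000,1.824)–(3.204,2.000)
cell (3,2): code 0111 → (3.204,2.000)–(4.000,2.925)
cell (3,6): code 1001 → (4.000,6.548)–(3.000,6.547)
cell (4,2): code 0010 → (4.000,2.925)–(4.049,3.000)
cell (4,3): code 0011 → (4.049,3.000)–(4.573,4.000)
cell (4,4): code 0011 → (4.573,4.000)–(4.965,5.000)
cell (4,5): code 0011 → (4.965,5.000)–(4.908,6.000)
cell (4,6): code 0001 → (4.908,6.000)–(4.000,6.548)
total: 18 segments, chained into 1 closed loop(s), length Σ = 14.858210

segments=18 loops=1 length=14.858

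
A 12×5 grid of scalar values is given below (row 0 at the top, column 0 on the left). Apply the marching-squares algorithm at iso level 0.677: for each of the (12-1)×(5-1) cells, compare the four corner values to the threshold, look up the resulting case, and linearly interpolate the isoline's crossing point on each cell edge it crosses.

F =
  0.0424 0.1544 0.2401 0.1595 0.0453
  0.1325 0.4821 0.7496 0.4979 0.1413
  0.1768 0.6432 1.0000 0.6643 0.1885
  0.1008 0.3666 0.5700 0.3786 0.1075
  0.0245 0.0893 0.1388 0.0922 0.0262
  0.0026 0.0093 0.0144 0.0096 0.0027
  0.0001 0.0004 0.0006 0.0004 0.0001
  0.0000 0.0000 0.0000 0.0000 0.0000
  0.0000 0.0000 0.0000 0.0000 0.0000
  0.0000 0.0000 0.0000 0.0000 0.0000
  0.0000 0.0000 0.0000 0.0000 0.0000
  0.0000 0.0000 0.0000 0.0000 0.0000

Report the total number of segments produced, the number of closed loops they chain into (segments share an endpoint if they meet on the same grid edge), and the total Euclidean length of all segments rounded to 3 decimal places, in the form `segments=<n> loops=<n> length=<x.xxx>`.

cell (0,1): code 0100 → (0.858,2.000)–(1.000,1.729)
cell (0,2): code 1000 → (1.000,2.288)–(0.858,2.000)
cell (1,1): code 0110 → (1.000,1.729)–(2.000,1.095)
cell (1,2): code 1001 → (2.000,2.962)–(1.000,2.288)
cell (2,1): code 0010 → (2.000,1.095)–(2.751,2.000)
cell (2,2): code 0001 → (2.751,2.000)–(2.000,2.962)
total: 6 segments, chained into 1 closed loop(s), length Σ = 5.414997

segments=6 loops=1 length=5.415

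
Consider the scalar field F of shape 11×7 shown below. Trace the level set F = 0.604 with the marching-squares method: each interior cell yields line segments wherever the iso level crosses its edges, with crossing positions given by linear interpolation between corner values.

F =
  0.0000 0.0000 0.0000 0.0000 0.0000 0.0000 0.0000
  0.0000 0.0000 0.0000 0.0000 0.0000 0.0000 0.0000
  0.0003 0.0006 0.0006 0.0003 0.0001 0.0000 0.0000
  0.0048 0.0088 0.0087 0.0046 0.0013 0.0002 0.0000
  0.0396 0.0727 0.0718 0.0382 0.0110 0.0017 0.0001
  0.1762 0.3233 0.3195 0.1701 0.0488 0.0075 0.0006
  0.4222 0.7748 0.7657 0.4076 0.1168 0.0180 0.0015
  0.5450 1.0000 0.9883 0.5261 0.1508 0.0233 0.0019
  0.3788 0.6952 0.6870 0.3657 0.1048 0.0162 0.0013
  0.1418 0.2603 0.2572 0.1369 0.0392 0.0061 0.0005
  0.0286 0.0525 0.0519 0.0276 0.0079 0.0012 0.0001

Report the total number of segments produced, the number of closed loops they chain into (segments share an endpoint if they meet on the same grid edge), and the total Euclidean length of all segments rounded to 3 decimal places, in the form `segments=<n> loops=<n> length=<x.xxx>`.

segments=10 loops=1 length=8.324

cell (5,0): code 0100 → (5.622,1.000)–(6.000,0.516)
cell (5,1): code 1100 → (5.638,2.000)–(5.622,1.000)
cell (5,2): code 1000 → (6.000,2.452)–(5.638,2.000)
cell (6,0): code 0110 → (6.000,0.516)–(7.000,0.130)
cell (6,2): code 1001 → (7.000,2.831)–(6.000,2.452)
cell (7,0): code 0110 → (7.000,0.130)–(8.000,0.712)
cell (7,2): code 1001 → (8.000,2.258)–(7.000,2.831)
cell (8,0): code 0010 → (8.000,0.712)–(8.210,1.000)
cell (8,1): code 0011 → (8.210,1.000)–(8.193,2.000)
cell (8,2): code 0001 → (8.193,2.000)–(8.000,2.258)
total: 10 segments, chained into 1 closed loop(s), length Σ = 8.324143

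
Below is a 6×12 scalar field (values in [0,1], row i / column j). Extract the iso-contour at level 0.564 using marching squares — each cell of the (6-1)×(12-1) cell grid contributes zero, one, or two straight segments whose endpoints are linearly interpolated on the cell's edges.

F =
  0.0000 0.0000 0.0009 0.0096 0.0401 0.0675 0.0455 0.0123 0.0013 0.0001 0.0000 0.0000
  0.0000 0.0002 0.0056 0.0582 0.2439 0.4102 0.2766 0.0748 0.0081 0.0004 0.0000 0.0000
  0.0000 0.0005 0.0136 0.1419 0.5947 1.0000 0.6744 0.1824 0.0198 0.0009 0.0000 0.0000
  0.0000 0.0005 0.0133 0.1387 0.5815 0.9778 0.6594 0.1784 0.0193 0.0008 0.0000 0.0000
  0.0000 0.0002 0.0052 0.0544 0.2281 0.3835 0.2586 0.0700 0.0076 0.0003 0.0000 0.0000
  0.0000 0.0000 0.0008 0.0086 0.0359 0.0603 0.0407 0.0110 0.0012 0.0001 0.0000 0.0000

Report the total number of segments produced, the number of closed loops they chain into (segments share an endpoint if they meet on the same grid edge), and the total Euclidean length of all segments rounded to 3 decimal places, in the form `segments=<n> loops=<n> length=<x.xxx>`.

cell (1,3): code 0100 → (1.912,4.000)–(2.000,3.932)
cell (1,4): code 1100 → (1.261,5.000)–(1.912,4.000)
cell (1,5): code 1100 → (1.722,6.000)–(1.261,5.000)
cell (1,6): code 1000 → (2.000,6.224)–(1.722,6.000)
cell (2,3): code 0110 → (2.000,3.932)–(3.000,3.960)
cell (2,6): code 1001 → (3.000,6.198)–(2.000,6.224)
cell (3,3): code 0010 → (3.000,3.960)–(3.050,4.000)
cell (3,4): code 0011 → (3.050,4.000)–(3.696,5.000)
cell (3,5): code 0011 → (3.696,5.000)–(3.238,6.000)
cell (3,6): code 0001 → (3.238,6.000)–(3.000,6.198)
total: 10 segments, chained into 1 closed loop(s), length Σ = 7.427510

segments=10 loops=1 length=7.428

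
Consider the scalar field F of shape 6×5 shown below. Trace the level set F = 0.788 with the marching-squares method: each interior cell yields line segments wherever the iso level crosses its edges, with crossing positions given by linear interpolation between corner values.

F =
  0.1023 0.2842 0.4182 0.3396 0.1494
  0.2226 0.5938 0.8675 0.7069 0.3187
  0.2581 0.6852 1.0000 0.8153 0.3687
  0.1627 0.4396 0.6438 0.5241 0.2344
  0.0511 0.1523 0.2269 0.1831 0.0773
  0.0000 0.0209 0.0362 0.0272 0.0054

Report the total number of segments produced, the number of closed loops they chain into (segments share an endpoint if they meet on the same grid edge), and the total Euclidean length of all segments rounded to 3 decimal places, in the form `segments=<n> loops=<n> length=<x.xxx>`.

cell (0,1): code 0100 → (0.823,2.000)–(1.000,1.710)
cell (0,2): code 1000 → (1.000,2.495)–(0.823,2.000)
cell (1,1): code 0110 → (1.000,1.710)–(2.000,1.327)
cell (1,2): code 1101 → (1.748,3.000)–(1.000,2.495)
cell (1,3): code 1000 → (2.000,3.061)–(1.748,3.000)
cell (2,1): code 0010 → (2.000,1.327)–(2.595,2.000)
cell (2,2): code 0011 → (2.595,2.000)–(2.094,3.000)
cell (2,3): code 0001 → (2.094,3.000)–(2.000,3.061)
total: 8 segments, chained into 1 closed loop(s), length Σ = 5.227763

segments=8 loops=1 length=5.228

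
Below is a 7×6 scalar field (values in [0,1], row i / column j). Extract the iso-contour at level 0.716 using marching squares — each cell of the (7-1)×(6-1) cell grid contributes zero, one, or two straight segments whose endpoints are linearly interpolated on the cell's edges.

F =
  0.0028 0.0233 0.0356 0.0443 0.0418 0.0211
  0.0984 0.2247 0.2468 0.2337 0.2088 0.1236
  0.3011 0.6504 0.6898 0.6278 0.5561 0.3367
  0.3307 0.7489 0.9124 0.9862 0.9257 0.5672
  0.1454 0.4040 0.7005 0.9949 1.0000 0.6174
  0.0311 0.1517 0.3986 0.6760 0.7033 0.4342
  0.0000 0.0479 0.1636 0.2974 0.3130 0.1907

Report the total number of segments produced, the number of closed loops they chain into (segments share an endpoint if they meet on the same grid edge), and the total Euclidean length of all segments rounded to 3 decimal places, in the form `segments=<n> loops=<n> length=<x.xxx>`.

segments=12 loops=1 length=10.355

cell (2,0): code 0100 → (2.666,1.000)–(3.000,0.921)
cell (2,1): code 1100 → (2.118,2.000)–(2.666,1.000)
cell (2,2): code 1100 → (2.246,3.000)–(2.118,2.000)
cell (2,3): code 1100 → (2.433,4.000)–(2.246,3.000)
cell (2,4): code 1000 → (3.000,4.585)–(2.433,4.000)
cell (3,0): code 0010 → (3.000,0.921)–(3.095,1.000)
cell (3,1): code 0011 → (3.095,1.000)–(3.927,2.000)
cell (3,2): code 0111 → (3.927,2.000)–(4.000,2.053)
cell (3,4): code 1001 → (4.000,4.742)–(3.000,4.585)
cell (4,2): code 0010 → (4.000,2.053)–(4.875,3.000)
cell (4,3): code 0011 → (4.875,3.000)–(4.957,4.000)
cell (4,4): code 0001 → (4.957,4.000)–(4.000,4.742)
total: 12 segments, chained into 1 closed loop(s), length Σ = 10.354556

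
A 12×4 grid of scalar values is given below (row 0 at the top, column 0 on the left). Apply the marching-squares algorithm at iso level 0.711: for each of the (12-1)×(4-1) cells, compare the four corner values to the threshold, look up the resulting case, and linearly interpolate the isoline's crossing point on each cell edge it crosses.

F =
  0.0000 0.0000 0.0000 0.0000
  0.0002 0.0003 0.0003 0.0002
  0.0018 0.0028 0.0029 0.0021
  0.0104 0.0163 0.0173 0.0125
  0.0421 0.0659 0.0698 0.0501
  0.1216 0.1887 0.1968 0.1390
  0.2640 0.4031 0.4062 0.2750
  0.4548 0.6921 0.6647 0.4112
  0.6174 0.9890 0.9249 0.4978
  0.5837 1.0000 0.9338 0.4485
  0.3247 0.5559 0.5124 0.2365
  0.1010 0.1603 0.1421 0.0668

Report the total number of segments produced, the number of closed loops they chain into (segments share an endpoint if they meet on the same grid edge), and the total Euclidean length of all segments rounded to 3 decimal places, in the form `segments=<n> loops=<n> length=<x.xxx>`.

cell (7,0): code 0100 → (7.064,1.000)–(8.000,0.252)
cell (7,1): code 1100 → (7.178,2.000)–(7.064,1.000)
cell (7,2): code 1000 → (8.000,2.501)–(7.178,2.000)
cell (8,0): code 0110 → (8.000,0.252)–(9.000,0.306)
cell (8,2): code 1001 → (9.000,2.459)–(8.000,2.501)
cell (9,0): code 0010 → (9.000,0.306)–(9.651,1.000)
cell (9,1): code 0011 → (9.651,1.000)–(9.529,2.000)
cell (9,2): code 0001 → (9.529,2.000)–(9.000,2.459)
total: 8 segments, chained into 1 closed loop(s), length Σ = 7.829108

segments=8 loops=1 length=7.829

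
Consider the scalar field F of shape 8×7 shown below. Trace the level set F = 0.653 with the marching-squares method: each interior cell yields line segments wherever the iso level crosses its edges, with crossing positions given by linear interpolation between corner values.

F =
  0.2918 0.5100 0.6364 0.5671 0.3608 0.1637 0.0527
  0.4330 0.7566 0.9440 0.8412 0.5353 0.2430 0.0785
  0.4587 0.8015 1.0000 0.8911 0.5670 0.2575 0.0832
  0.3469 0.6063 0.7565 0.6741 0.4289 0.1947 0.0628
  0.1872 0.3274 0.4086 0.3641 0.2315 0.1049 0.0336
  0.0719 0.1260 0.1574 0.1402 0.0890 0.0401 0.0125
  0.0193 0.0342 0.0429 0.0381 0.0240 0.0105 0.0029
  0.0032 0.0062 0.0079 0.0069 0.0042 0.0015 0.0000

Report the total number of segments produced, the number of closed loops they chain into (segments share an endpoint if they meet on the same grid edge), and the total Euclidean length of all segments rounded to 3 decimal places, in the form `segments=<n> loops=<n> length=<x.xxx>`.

segments=12 loops=1 length=9.973

cell (0,0): code 0100 → (0.580,1.000)–(1.000,0.680)
cell (0,1): code 1100 → (0.054,2.000)–(0.580,1.000)
cell (0,2): code 1100 → (0.313,3.000)–(0.054,2.000)
cell (0,3): code 1000 → (1.000,3.615)–(0.313,3.000)
cell (1,0): code 0110 → (1.000,0.680)–(2.000,0.567)
cell (1,3): code 1001 → (2.000,3.735)–(1.000,3.615)
cell (2,0): code 0010 → (2.000,0.567)–(2.761,1.000)
cell (2,1): code 0111 → (2.761,1.000)–(3.000,1.311)
cell (2,3): code 1001 → (3.000,3.086)–(2.000,3.735)
cell (3,1): code 0010 → (3.000,1.311)–(3.297,2.000)
cell (3,2): code 0011 → (3.297,2.000)–(3.068,3.000)
cell (3,3): code 0001 → (3.068,3.000)–(3.000,3.086)
total: 12 segments, chained into 1 closed loop(s), length Σ = 9.972502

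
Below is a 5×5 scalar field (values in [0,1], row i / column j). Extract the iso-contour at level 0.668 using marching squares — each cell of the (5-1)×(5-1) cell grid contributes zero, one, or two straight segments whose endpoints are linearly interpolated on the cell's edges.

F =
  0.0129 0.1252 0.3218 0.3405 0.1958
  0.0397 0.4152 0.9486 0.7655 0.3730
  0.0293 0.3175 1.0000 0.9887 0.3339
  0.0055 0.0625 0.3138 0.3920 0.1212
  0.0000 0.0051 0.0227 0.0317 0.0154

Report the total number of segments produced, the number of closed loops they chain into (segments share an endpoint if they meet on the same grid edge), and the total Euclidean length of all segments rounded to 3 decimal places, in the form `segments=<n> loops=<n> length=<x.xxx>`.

cell (0,1): code 0100 → (0.552,2.000)–(1.000,1.474)
cell (0,2): code 1100 → (0.771,3.000)–(0.552,2.000)
cell (0,3): code 1000 → (1.000,3.248)–(0.771,3.000)
cell (1,1): code 0110 → (1.000,1.474)–(2.000,1.514)
cell (1,3): code 1001 → (2.000,3.490)–(1.000,3.248)
cell (2,1): code 0010 → (2.000,1.514)–(2.484,2.000)
cell (2,2): code 0011 → (2.484,2.000)–(2.537,3.000)
cell (2,3): code 0001 → (2.537,3.000)–(2.000,3.490)
total: 8 segments, chained into 1 closed loop(s), length Σ = 6.496600

segments=8 loops=1 length=6.497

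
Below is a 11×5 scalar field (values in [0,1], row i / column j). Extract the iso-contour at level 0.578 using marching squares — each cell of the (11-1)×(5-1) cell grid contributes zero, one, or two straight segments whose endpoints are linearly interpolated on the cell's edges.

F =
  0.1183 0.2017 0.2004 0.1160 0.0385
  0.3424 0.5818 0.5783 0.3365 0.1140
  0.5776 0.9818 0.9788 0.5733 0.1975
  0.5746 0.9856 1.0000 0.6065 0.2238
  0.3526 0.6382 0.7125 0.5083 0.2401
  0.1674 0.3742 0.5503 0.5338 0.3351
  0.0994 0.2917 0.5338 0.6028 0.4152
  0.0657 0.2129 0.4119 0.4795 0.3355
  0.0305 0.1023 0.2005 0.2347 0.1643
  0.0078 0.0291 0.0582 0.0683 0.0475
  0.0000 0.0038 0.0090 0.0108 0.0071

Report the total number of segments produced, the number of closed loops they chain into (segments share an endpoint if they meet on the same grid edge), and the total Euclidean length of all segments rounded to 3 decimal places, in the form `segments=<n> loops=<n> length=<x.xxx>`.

cell (0,0): code 0100 → (0.990,1.000)–(1.000,0.984)
cell (0,1): code 1100 → (0.999,2.000)–(0.990,1.000)
cell (0,2): code 1000 → (1.000,2.001)–(0.999,2.000)
cell (1,0): code 0110 → (1.000,0.984)–(2.000,0.001)
cell (1,2): code 1001 → (2.000,2.988)–(1.000,2.001)
cell (2,0): code 0110 → (2.000,0.001)–(3.000,0.008)
cell (2,2): code 1101 → (2.142,3.000)–(2.000,2.988)
cell (2,3): code 1000 → (3.000,3.074)–(2.142,3.000)
cell (3,0): code 0110 → (3.000,0.008)–(4.000,0.789)
cell (3,2): code 1011 → (4.000,2.659)–(3.290,3.000)
cell (3,3): code 0001 → (3.290,3.000)–(3.000,3.074)
cell (4,0): code 0010 → (4.000,0.789)–(4.228,1.000)
cell (4,1): code 0011 → (4.228,1.000)–(4.829,2.000)
cell (4,2): code 0001 → (4.829,2.000)–(4.000,2.659)
cell (5,2): code 0100 → (5.641,3.000)–(6.000,2.641)
cell (5,3): code 1000 → (6.000,3.132)–(5.641,3.000)
cell (6,2): code 0010 → (6.000,2.641)–(6.201,3.000)
cell (6,3): code 0001 → (6.201,3.000)–(6.000,3.132)
total: 18 segments, chained into 2 closed loop(s), length Σ = 12.267666

segments=18 loops=2 length=12.268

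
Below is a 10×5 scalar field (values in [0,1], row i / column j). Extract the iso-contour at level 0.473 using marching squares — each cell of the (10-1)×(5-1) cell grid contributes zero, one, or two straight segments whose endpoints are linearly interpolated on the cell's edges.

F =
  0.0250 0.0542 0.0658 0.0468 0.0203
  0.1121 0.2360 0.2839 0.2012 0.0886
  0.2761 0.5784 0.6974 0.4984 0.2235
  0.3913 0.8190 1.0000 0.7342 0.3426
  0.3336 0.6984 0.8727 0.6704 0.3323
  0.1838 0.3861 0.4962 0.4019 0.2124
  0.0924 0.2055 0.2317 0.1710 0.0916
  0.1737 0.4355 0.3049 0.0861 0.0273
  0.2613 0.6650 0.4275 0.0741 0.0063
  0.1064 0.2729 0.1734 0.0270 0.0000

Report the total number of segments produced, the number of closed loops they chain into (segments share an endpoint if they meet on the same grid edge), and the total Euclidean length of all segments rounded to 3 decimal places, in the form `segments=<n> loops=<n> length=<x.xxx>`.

segments=18 loops=2 length=14.761

cell (1,0): code 0100 → (1.692,1.000)–(2.000,0.651)
cell (1,1): code 1100 → (1.457,2.000)–(1.692,1.000)
cell (1,2): code 1100 → (1.915,3.000)–(1.457,2.000)
cell (1,3): code 1000 → (2.000,3.092)–(1.915,3.000)
cell (2,0): code 0110 → (2.000,0.651)–(3.000,0.191)
cell (2,3): code 1001 → (3.000,3.667)–(2.000,3.092)
cell (3,0): code 0110 → (3.000,0.191)–(4.000,0.382)
cell (3,3): code 1001 → (4.000,3.584)–(3.000,3.667)
cell (4,0): code 0010 → (4.000,0.382)–(4.722,1.000)
cell (4,1): code 0111 → (4.722,1.000)–(5.000,1.789)
cell (4,2): code 1011 → (5.000,2.246)–(4.735,3.000)
cell (4,3): code 0001 → (4.735,3.000)–(4.000,3.584)
cell (5,1): code 0010 → (5.000,1.789)–(5.088,2.000)
cell (5,2): code 0001 → (5.088,2.000)–(5.000,2.246)
cell (7,0): code 0100 → (7.163,1.000)–(8.000,0.524)
cell (7,1): code 1000 → (8.000,1.808)–(7.163,1.000)
cell (8,0): code 0010 → (8.000,0.524)–(8.490,1.000)
cell (8,1): code 0001 → (8.490,1.000)–(8.000,1.808)
total: 18 segments, chained into 2 closed loop(s), length Σ = 14.761358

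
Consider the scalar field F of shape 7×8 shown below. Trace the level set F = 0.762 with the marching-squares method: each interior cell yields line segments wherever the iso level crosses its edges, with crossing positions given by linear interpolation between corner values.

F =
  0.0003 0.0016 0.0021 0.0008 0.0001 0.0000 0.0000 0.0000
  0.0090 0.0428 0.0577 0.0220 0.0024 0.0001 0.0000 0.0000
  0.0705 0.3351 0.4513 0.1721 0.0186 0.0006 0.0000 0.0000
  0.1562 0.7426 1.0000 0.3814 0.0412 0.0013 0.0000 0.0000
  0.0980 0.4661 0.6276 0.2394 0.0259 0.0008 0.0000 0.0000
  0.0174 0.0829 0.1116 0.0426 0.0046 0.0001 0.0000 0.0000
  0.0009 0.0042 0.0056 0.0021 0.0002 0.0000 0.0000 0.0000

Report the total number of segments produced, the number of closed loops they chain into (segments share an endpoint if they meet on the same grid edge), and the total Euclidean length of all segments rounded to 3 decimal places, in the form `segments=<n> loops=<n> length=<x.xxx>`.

cell (2,1): code 0100 → (2.566,2.000)–(3.000,1.075)
cell (2,2): code 1000 → (3.000,2.385)–(2.566,2.000)
cell (3,1): code 0010 → (3.000,1.075)–(3.639,2.000)
cell (3,2): code 0001 → (3.639,2.000)–(3.000,2.385)
total: 4 segments, chained into 1 closed loop(s), length Σ = 3.471088

segments=4 loops=1 length=3.471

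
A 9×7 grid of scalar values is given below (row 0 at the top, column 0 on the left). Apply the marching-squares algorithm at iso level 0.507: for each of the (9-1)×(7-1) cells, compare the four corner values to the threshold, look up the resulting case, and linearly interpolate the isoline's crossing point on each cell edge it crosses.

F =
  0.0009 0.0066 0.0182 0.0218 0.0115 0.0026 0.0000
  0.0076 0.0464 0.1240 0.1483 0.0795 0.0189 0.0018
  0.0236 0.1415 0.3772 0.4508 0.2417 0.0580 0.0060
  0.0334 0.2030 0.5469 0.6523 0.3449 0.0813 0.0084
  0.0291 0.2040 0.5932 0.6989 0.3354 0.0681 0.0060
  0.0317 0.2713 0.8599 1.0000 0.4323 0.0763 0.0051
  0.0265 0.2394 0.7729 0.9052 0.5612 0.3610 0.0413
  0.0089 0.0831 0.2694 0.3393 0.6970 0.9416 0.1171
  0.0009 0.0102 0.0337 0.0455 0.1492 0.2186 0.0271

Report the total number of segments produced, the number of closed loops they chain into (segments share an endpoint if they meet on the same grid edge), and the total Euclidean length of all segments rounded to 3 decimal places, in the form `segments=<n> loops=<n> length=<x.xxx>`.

segments=18 loops=1 length=14.917

cell (2,1): code 0100 → (2.765,2.000)–(3.000,1.884)
cell (2,2): code 1100 → (2.279,3.000)–(2.765,2.000)
cell (2,3): code 1000 → (3.000,3.473)–(2.279,3.000)
cell (3,1): code 0110 → (3.000,1.884)–(4.000,1.779)
cell (3,3): code 1001 → (4.000,3.528)–(3.000,3.473)
cell (4,1): code 0110 → (4.000,1.779)–(5.000,1.400)
cell (4,3): code 1001 → (5.000,3.868)–(4.000,3.528)
cell (5,1): code 0110 → (5.000,1.400)–(6.000,1.502)
cell (5,3): code 1101 → (5.580,4.000)–(5.000,3.868)
cell (5,4): code 1000 → (6.000,4.271)–(5.580,4.000)
cell (6,1): code 0010 → (6.000,1.502)–(6.528,2.000)
cell (6,2): code 0011 → (6.528,2.000)–(6.704,3.000)
cell (6,3): code 0111 → (6.704,3.000)–(7.000,3.469)
cell (6,4): code 1101 → (6.251,5.000)–(6.000,4.271)
cell (6,5): code 1000 → (7.000,5.527)–(6.251,5.000)
cell (7,3): code 0010 → (7.000,3.469)–(7.347,4.000)
cell (7,4): code 0011 → (7.347,4.000)–(7.601,5.000)
cell (7,5): code 0001 → (7.601,5.000)–(7.000,5.527)
total: 18 segments, chained into 1 closed loop(s), length Σ = 14.916907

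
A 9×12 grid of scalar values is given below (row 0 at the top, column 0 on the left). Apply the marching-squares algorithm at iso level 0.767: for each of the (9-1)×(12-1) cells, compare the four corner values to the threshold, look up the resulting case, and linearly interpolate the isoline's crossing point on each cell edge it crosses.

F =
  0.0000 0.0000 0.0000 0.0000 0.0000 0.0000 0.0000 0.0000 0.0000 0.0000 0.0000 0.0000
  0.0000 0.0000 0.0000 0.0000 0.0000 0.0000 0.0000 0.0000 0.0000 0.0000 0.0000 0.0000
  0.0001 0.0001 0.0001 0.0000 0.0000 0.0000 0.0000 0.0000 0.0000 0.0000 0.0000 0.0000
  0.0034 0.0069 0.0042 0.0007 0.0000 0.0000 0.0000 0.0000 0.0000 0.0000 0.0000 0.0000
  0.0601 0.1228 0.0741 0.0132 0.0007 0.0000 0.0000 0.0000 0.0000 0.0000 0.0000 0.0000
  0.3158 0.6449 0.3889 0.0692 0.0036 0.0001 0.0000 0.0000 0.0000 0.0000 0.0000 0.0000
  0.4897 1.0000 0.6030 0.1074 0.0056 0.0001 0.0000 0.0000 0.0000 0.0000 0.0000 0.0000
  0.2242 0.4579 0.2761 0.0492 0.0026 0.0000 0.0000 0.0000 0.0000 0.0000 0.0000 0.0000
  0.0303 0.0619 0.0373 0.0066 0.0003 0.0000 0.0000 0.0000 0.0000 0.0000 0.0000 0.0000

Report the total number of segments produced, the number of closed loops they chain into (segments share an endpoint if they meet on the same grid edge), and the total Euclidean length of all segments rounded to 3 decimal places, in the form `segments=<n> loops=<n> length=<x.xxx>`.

cell (5,0): code 0100 → (5.344,1.000)–(6.000,0.543)
cell (5,1): code 1000 → (6.000,1.587)–(5.344,1.000)
cell (6,0): code 0010 → (6.000,0.543)–(6.430,1.000)
cell (6,1): code 0001 → (6.430,1.000)–(6.000,1.587)
total: 4 segments, chained into 1 closed loop(s), length Σ = 3.034243

segments=4 loops=1 length=3.034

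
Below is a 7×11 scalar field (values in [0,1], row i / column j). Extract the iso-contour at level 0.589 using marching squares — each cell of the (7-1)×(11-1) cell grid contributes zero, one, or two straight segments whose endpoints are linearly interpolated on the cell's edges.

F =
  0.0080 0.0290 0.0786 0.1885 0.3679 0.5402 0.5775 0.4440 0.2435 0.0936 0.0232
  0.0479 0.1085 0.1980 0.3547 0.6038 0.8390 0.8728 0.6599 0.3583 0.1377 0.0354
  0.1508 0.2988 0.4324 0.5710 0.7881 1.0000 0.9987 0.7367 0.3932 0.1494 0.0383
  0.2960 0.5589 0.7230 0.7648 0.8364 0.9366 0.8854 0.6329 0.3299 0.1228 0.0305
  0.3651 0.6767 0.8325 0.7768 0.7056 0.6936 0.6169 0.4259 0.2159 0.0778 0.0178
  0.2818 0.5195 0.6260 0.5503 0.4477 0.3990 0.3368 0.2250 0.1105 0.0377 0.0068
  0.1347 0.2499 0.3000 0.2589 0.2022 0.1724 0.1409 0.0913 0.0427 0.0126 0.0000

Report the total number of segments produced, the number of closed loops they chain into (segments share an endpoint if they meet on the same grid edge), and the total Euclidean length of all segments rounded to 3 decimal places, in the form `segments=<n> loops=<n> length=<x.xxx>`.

cell (0,3): code 0100 → (0.937,4.000)–(1.000,3.941)
cell (0,4): code 1100 → (0.163,5.000)–(0.937,4.000)
cell (0,5): code 1100 → (0.039,6.000)–(0.163,5.000)
cell (0,6): code 1100 → (0.672,7.000)–(0.039,6.000)
cell (0,7): code 1000 → (1.000,7.235)–(0.672,7.000)
cell (1,3): code 0110 → (1.000,3.941)–(2.000,3.083)
cell (1,7): code 1001 → (2.000,7.430)–(1.000,7.235)
cell (2,1): code 0100 → (2.539,2.000)–(3.000,1.183)
cell (2,2): code 1100 → (2.093,3.000)–(2.539,2.000)
cell (2,3): code 1110 → (2.000,3.083)–(2.093,3.000)
cell (2,7): code 1001 → (3.000,7.145)–(2.000,7.430)
cell (3,0): code 0100 → (3.256,1.000)–(4.000,0.719)
cell (3,1): code 1110 → (3.000,1.183)–(3.256,1.000)
cell (3,6): code 1011 → (4.000,6.146)–(3.212,7.000)
cell (3,7): code 0001 → (3.212,7.000)–(3.000,7.145)
cell (4,0): code 0010 → (4.000,0.719)–(4.558,1.000)
cell (4,1): code 0111 → (4.558,1.000)–(5.000,1.653)
cell (4,2): code 1011 → (5.000,2.489)–(4.829,3.000)
cell (4,3): code 0011 → (4.829,3.000)–(4.452,4.000)
cell (4,4): code 0011 → (4.452,4.000)–(4.355,5.000)
cell (4,5): code 0011 → (4.355,5.000)–(4.100,6.000)
cell (4,6): code 0001 → (4.100,6.000)–(4.000,6.146)
cell (5,1): code 0010 → (5.000,1.653)–(5.113,2.000)
cell (5,2): code 0001 → (5.113,2.000)–(5.000,2.489)
total: 24 segments, chained into 1 closed loop(s), length Σ = 18.110038

segments=24 loops=1 length=18.110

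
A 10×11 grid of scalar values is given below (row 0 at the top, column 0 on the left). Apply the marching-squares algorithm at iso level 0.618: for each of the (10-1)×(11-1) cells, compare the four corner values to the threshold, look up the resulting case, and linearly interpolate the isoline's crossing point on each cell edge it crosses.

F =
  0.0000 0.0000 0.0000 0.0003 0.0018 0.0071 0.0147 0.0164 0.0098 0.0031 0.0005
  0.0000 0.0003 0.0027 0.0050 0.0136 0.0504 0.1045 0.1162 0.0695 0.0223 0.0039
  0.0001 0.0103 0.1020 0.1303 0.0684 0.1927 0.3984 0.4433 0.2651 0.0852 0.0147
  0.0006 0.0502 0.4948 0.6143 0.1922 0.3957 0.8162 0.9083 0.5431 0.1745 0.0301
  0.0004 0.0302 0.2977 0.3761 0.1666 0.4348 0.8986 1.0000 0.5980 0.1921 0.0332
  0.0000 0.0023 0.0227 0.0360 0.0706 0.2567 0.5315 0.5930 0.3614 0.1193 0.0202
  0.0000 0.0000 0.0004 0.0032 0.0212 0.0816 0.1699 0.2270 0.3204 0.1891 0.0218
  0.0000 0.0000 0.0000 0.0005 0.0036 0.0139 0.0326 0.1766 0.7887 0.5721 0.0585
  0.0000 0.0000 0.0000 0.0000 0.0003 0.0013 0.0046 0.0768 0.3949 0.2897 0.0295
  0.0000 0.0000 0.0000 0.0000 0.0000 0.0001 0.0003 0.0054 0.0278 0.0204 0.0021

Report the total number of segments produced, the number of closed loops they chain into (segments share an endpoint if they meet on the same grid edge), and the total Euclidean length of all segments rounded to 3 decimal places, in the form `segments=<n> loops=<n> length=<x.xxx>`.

segments=12 loops=2 length=10.779

cell (2,5): code 0100 → (2.526,6.000)–(3.000,5.529)
cell (2,6): code 1100 → (2.376,7.000)–(2.526,6.000)
cell (2,7): code 1000 → (3.000,7.795)–(2.376,7.000)
cell (3,5): code 0110 → (3.000,5.529)–(4.000,5.395)
cell (3,7): code 1001 → (4.000,7.950)–(3.000,7.795)
cell (4,5): code 0010 → (4.000,5.395)–(4.764,6.000)
cell (4,6): code 0011 → (4.764,6.000)–(4.939,7.000)
cell (4,7): code 0001 → (4.939,7.000)–(4.000,7.950)
cell (6,7): code 0100 → (6.635,8.000)–(7.000,7.721)
cell (6,8): code 1000 → (7.000,8.788)–(6.635,8.000)
cell (7,7): code 0010 → (7.000,7.721)–(7.433,8.000)
cell (7,8): code 0001 → (7.433,8.000)–(7.000,8.788)
total: 12 segments, chained into 2 closed loop(s), length Σ = 10.779188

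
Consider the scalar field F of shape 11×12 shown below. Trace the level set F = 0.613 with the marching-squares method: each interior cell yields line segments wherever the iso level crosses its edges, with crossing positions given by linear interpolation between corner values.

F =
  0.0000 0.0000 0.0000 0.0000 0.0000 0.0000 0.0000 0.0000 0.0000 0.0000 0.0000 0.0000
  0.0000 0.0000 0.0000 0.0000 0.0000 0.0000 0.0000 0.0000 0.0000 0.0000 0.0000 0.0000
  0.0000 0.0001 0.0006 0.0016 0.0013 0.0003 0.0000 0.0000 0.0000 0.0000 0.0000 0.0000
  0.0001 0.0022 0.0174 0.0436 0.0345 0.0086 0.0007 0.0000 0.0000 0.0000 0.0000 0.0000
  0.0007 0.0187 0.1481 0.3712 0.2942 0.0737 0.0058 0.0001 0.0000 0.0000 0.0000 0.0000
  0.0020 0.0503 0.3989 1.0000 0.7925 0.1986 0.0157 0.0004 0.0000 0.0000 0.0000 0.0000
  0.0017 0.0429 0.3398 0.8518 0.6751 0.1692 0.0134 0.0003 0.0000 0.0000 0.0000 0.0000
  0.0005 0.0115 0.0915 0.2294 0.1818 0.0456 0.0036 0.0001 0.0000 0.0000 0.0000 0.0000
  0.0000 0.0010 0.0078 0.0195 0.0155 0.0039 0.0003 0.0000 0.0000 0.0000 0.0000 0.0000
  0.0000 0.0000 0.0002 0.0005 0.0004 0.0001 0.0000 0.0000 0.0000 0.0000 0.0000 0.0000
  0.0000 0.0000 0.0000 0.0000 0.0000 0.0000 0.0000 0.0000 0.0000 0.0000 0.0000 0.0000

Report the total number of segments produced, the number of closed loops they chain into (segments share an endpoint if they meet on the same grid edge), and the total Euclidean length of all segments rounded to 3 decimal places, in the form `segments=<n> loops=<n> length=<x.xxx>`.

segments=8 loops=1 length=6.237

cell (4,2): code 0100 → (4.385,3.000)–(5.000,2.356)
cell (4,3): code 1100 → (4.640,4.000)–(4.385,3.000)
cell (4,4): code 1000 → (5.000,4.302)–(4.640,4.000)
cell (5,2): code 0110 → (5.000,2.356)–(6.000,2.534)
cell (5,4): code 1001 → (6.000,4.123)–(5.000,4.302)
cell (6,2): code 0010 → (6.000,2.534)–(6.384,3.000)
cell (6,3): code 0011 → (6.384,3.000)–(6.126,4.000)
cell (6,4): code 0001 → (6.126,4.000)–(6.000,4.123)
total: 8 segments, chained into 1 closed loop(s), length Σ = 6.237008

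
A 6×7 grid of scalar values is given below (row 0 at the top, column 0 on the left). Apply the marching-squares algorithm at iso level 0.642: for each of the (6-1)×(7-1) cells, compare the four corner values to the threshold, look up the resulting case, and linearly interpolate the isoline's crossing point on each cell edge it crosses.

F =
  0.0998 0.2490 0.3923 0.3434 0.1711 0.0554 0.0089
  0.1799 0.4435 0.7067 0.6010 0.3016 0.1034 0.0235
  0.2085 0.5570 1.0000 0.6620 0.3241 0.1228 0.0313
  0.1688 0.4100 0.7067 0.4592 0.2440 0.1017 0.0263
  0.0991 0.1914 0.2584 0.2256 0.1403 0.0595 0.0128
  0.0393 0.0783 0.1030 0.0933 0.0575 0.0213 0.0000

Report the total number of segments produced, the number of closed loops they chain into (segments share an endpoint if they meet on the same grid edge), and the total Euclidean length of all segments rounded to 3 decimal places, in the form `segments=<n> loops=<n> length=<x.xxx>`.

cell (0,1): code 0100 → (0.794,2.000)–(1.000,1.754)
cell (0,2): code 1000 → (1.000,2.612)–(0.794,2.000)
cell (1,1): code 0110 → (1.000,1.754)–(2.000,1.192)
cell (1,2): code 1101 → (1.672,3.000)–(1.000,2.612)
cell (1,3): code 1000 → (2.000,3.059)–(1.672,3.000)
cell (2,1): code 0110 → (2.000,1.192)–(3.000,1.782)
cell (2,2): code 1011 → (3.000,2.261)–(2.099,3.000)
cell (2,3): code 0001 → (2.099,3.000)–(2.000,3.059)
cell (3,1): code 0010 → (3.000,1.782)–(3.144,2.000)
cell (3,2): code 0001 → (3.144,2.000)–(3.000,2.261)
total: 10 segments, chained into 1 closed loop(s), length Σ = 6.224377

segments=10 loops=1 length=6.224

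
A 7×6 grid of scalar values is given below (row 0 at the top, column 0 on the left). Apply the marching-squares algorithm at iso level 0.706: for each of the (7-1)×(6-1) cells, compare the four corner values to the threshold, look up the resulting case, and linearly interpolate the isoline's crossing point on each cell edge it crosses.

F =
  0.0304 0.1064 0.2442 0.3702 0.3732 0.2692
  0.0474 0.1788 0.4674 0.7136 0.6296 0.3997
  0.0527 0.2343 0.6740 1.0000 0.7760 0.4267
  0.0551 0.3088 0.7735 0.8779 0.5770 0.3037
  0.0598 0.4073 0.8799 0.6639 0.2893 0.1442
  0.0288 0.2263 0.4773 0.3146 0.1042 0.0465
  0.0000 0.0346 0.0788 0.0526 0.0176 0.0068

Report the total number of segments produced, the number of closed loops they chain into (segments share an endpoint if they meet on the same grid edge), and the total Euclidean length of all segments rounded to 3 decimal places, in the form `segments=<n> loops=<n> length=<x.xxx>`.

cell (0,2): code 0100 → (0.978,3.000)–(1.000,2.969)
cell (0,3): code 1000 → (1.000,3.090)–(0.978,3.000)
cell (1,2): code 0110 → (1.000,2.969)–(2.000,2.098)
cell (1,3): code 1101 → (1.522,4.000)–(1.000,3.090)
cell (1,4): code 1000 → (2.000,4.200)–(1.522,4.000)
cell (2,1): code 0100 → (2.322,2.000)–(3.000,1.855)
cell (2,2): code 1110 → (2.000,2.098)–(2.322,2.000)
cell (2,3): code 1011 → (3.000,3.571)–(2.352,4.000)
cell (2,4): code 0001 → (2.352,4.000)–(2.000,4.200)
cell (3,1): code 0110 → (3.000,1.855)–(4.000,1.632)
cell (3,2): code 1011 → (4.000,2.805)–(3.803,3.000)
cell (3,3): code 0001 → (3.803,3.000)–(3.000,3.571)
cell (4,1): code 0010 → (4.000,1.632)–(4.432,2.000)
cell (4,2): code 0001 → (4.432,2.000)–(4.000,2.805)
total: 14 segments, chained into 1 closed loop(s), length Σ = 9.004540

segments=14 loops=1 length=9.005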